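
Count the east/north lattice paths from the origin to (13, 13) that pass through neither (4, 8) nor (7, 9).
Number of paths = 7423010

Inclusion–exclusion. Total paths: C(26, 13) = 10400600. Through P₁: C(12, 4)·C(14, 9) = 990990. Through P₂: C(16, 7)·C(10, 6) = 2402400. Since P₁ is strictly southwest of P₂, a monotone path through both must visit P₁ then P₂; paths through both = C(12, 4)·C(4, 3)·C(10, 6) = 415800. Avoid both = 10400600 − 990990 − 2402400 + 415800 = 7423010.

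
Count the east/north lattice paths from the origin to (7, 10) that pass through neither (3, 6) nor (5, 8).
Number of paths = 8870

Inclusion–exclusion. Total paths: C(17, 7) = 19448. Through P₁: C(9, 3)·C(8, 4) = 5880. Through P₂: C(13, 5)·C(4, 2) = 7722. Since P₁ is strictly southwest of P₂, a monotone path through both must visit P₁ then P₂; paths through both = C(9, 3)·C(4, 2)·C(4, 2) = 3024. Avoid both = 19448 − 5880 − 7722 + 3024 = 8870.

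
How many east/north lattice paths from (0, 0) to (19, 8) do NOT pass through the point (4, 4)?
Number of paths = 1948755

Total paths from (0, 0) to (19, 8): C(27, 19) = 2220075. Paths through (4, 4): (paths (0, 0) → (4, 4)) × (paths (4, 4) → (19, 8)) = C(8, 4) · C(19, 15) = 70 · 3876 = 271320. Avoidance count = 2220075 − 271320 = 1948755.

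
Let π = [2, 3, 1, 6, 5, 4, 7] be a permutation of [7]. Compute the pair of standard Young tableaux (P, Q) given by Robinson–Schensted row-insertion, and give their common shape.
P = [1, 3, 4, 7] / [2, 5] / [6];  Q = [1, 2, 4, 7] / [3, 5] / [6];  common shape = (4, 2, 1)

Row-insert the values π_1, π_2, … into P one at a time, bumping the leftmost entry strictly greater than the inserted value down to the next row. The recording tableau Q records, in position (i, j), the step at which that cell was added to P.
  Insert 2 (step 1): P = [2];  Q = [1]
  Insert 3 (step 2): P = [2, 3];  Q = [1, 2]
  Insert 1 (step 3): P = [1, 3] / [2];  Q = [1, 2] / [3]
  Insert 6 (step 4): P = [1, 3, 6] / [2];  Q = [1, 2, 4] / [3]
  Insert 5 (step 5): P = [1, 3, 5] / [2, 6];  Q = [1, 2, 4] / [3, 5]
  Insert 4 (step 6): P = [1, 3, 4] / [2, 5] / [6];  Q = [1, 2, 4] / [3, 5] / [6]
  Insert 7 (step 7): P = [1, 3, 4, 7] / [2, 5] / [6];  Q = [1, 2, 4, 7] / [3, 5] / [6]
Final shape: (4, 2, 1).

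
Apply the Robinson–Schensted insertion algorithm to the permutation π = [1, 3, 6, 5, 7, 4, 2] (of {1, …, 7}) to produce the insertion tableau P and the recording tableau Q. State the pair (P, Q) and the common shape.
P = [1, 2, 4, 7] / [3] / [5] / [6];  Q = [1, 2, 3, 5] / [4] / [6] / [7];  common shape = (4, 1, 1, 1)

Row-insert the values π_1, π_2, … into P one at a time, bumping the leftmost entry strictly greater than the inserted value down to the next row. The recording tableau Q records, in position (i, j), the step at which that cell was added to P.
  Insert 1 (step 1): P = [1];  Q = [1]
  Insert 3 (step 2): P = [1, 3];  Q = [1, 2]
  Insert 6 (step 3): P = [1, 3, 6];  Q = [1, 2, 3]
  Insert 5 (step 4): P = [1, 3, 5] / [6];  Q = [1, 2, 3] / [4]
  Insert 7 (step 5): P = [1, 3, 5, 7] / [6];  Q = [1, 2, 3, 5] / [4]
  Insert 4 (step 6): P = [1, 3, 4, 7] / [5] / [6];  Q = [1, 2, 3, 5] / [4] / [6]
  Insert 2 (step 7): P = [1, 2, 4, 7] / [3] / [5] / [6];  Q = [1, 2, 3, 5] / [4] / [6] / [7]
Final shape: (4, 1, 1, 1).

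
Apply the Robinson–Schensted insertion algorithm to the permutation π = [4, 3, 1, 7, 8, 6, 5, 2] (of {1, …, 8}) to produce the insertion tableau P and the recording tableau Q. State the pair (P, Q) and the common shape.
P = [1, 2, 8] / [3, 5] / [4, 6] / [7];  Q = [1, 4, 5] / [2, 6] / [3, 7] / [8];  common shape = (3, 2, 2, 1)

Row-insert the values π_1, π_2, … into P one at a time, bumping the leftmost entry strictly greater than the inserted value down to the next row. The recording tableau Q records, in position (i, j), the step at which that cell was added to P.
  Insert 4 (step 1): P = [4];  Q = [1]
  Insert 3 (step 2): P = [3] / [4];  Q = [1] / [2]
  Insert 1 (step 3): P = [1] / [3] / [4];  Q = [1] / [2] / [3]
  Insert 7 (step 4): P = [1, 7] / [3] / [4];  Q = [1, 4] / [2] / [3]
  Insert 8 (step 5): P = [1, 7, 8] / [3] / [4];  Q = [1, 4, 5] / [2] / [3]
  Insert 6 (step 6): P = [1, 6, 8] / [3, 7] / [4];  Q = [1, 4, 5] / [2, 6] / [3]
  Insert 5 (step 7): P = [1, 5, 8] / [3, 6] / [4, 7];  Q = [1, 4, 5] / [2, 6] / [3, 7]
  Insert 2 (step 8): P = [1, 2, 8] / [3, 5] / [4, 6] / [7];  Q = [1, 4, 5] / [2, 6] / [3, 7] / [8]
Final shape: (3, 2, 2, 1).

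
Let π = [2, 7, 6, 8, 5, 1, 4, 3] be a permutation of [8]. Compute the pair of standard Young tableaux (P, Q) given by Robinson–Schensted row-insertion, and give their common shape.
P = [1, 3, 8] / [2, 4] / [5] / [6] / [7];  Q = [1, 2, 4] / [3, 7] / [5] / [6] / [8];  common shape = (3, 2, 1, 1, 1)

Row-insert the values π_1, π_2, … into P one at a time, bumping the leftmost entry strictly greater than the inserted value down to the next row. The recording tableau Q records, in position (i, j), the step at which that cell was added to P.
  Insert 2 (step 1): P = [2];  Q = [1]
  Insert 7 (step 2): P = [2, 7];  Q = [1, 2]
  Insert 6 (step 3): P = [2, 6] / [7];  Q = [1, 2] / [3]
  Insert 8 (step 4): P = [2, 6, 8] / [7];  Q = [1, 2, 4] / [3]
  Insert 5 (step 5): P = [2, 5, 8] / [6] / [7];  Q = [1, 2, 4] / [3] / [5]
  Insert 1 (step 6): P = [1, 5, 8] / [2] / [6] / [7];  Q = [1, 2, 4] / [3] / [5] / [6]
  Insert 4 (step 7): P = [1, 4, 8] / [2, 5] / [6] / [7];  Q = [1, 2, 4] / [3, 7] / [5] / [6]
  Insert 3 (step 8): P = [1, 3, 8] / [2, 4] / [5] / [6] / [7];  Q = [1, 2, 4] / [3, 7] / [5] / [6] / [8]
Final shape: (3, 2, 1, 1, 1).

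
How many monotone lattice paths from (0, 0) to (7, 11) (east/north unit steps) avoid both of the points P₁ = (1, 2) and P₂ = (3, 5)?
Number of paths = 11349

Inclusion–exclusion. Total paths: C(18, 7) = 31824. Through P₁: C(3, 1)·C(15, 6) = 15015. Through P₂: C(8, 3)·C(10, 4) = 11760. Since P₁ is strictly southwest of P₂, a monotone path through both must visit P₁ then P₂; paths through both = C(3, 1)·C(5, 2)·C(10, 4) = 6300. Avoid both = 31824 − 15015 − 11760 + 6300 = 11349.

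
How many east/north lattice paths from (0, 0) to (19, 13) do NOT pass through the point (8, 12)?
Number of paths = 345861960

Total paths from (0, 0) to (19, 13): C(32, 19) = 347373600. Paths through (8, 12): (paths (0, 0) → (8, 12)) × (paths (8, 12) → (19, 13)) = C(20, 8) · C(12, 11) = 125970 · 12 = 1511640. Avoidance count = 347373600 − 1511640 = 345861960.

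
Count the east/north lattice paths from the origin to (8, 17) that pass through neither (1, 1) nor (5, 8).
Number of paths = 453321

Inclusion–exclusion. Total paths: C(25, 8) = 1081575. Through P₁: C(2, 1)·C(23, 7) = 490314. Through P₂: C(13, 5)·C(12, 3) = 283140. Since P₁ is strictly southwest of P₂, a monotone path through both must visit P₁ then P₂; paths through both = C(2, 1)·C(11, 4)·C(12, 3) = 145200. Avoid both = 1081575 − 490314 − 283140 + 145200 = 453321.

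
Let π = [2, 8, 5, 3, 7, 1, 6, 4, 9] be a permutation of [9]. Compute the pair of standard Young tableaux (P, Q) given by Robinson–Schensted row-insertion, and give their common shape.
P = [1, 3, 4, 9] / [2, 6] / [5, 7] / [8];  Q = [1, 2, 5, 9] / [3, 7] / [4, 8] / [6];  common shape = (4, 2, 2, 1)

Row-insert the values π_1, π_2, … into P one at a time, bumping the leftmost entry strictly greater than the inserted value down to the next row. The recording tableau Q records, in position (i, j), the step at which that cell was added to P.
  Insert 2 (step 1): P = [2];  Q = [1]
  Insert 8 (step 2): P = [2, 8];  Q = [1, 2]
  Insert 5 (step 3): P = [2, 5] / [8];  Q = [1, 2] / [3]
  Insert 3 (step 4): P = [2, 3] / [5] / [8];  Q = [1, 2] / [3] / [4]
  Insert 7 (step 5): P = [2, 3, 7] / [5] / [8];  Q = [1, 2, 5] / [3] / [4]
  Insert 1 (step 6): P = [1, 3, 7] / [2] / [5] / [8];  Q = [1, 2, 5] / [3] / [4] / [6]
  Insert 6 (step 7): P = [1, 3, 6] / [2, 7] / [5] / [8];  Q = [1, 2, 5] / [3, 7] / [4] / [6]
  Insert 4 (step 8): P = [1, 3, 4] / [2, 6] / [5, 7] / [8];  Q = [1, 2, 5] / [3, 7] / [4, 8] / [6]
  Insert 9 (step 9): P = [1, 3, 4, 9] / [2, 6] / [5, 7] / [8];  Q = [1, 2, 5, 9] / [3, 7] / [4, 8] / [6]
Final shape: (4, 2, 2, 1).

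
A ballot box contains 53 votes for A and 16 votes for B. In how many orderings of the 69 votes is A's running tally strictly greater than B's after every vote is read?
Strict-lead orderings = 1025925379069932

Total orderings of the 69 votes with 53 for A: C(69, 53) = 1913212193400684. By the Bertrand ballot formula (Cycle Lemma / reflection principle), the number of orderings in which A is strictly ahead of B throughout is (p − q)/(p + q) · C(p + q, p) = (53 − 16)/(53 + 16) · 1913212193400684 = 1025925379069932.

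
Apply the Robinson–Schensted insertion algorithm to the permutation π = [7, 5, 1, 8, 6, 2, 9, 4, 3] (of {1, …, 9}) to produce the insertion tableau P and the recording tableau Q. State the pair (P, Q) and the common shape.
P = [1, 2, 3] / [4, 6, 9] / [5, 8] / [7];  Q = [1, 4, 7] / [2, 5, 8] / [3, 6] / [9];  common shape = (3, 3, 2, 1)

Row-insert the values π_1, π_2, … into P one at a time, bumping the leftmost entry strictly greater than the inserted value down to the next row. The recording tableau Q records, in position (i, j), the step at which that cell was added to P.
  Insert 7 (step 1): P = [7];  Q = [1]
  Insert 5 (step 2): P = [5] / [7];  Q = [1] / [2]
  Insert 1 (step 3): P = [1] / [5] / [7];  Q = [1] / [2] / [3]
  Insert 8 (step 4): P = [1, 8] / [5] / [7];  Q = [1, 4] / [2] / [3]
  Insert 6 (step 5): P = [1, 6] / [5, 8] / [7];  Q = [1, 4] / [2, 5] / [3]
  Insert 2 (step 6): P = [1, 2] / [5, 6] / [7, 8];  Q = [1, 4] / [2, 5] / [3, 6]
  Insert 9 (step 7): P = [1, 2, 9] / [5, 6] / [7, 8];  Q = [1, 4, 7] / [2, 5] / [3, 6]
  Insert 4 (step 8): P = [1, 2, 4] / [5, 6, 9] / [7, 8];  Q = [1, 4, 7] / [2, 5, 8] / [3, 6]
  Insert 3 (step 9): P = [1, 2, 3] / [4, 6, 9] / [5, 8] / [7];  Q = [1, 4, 7] / [2, 5, 8] / [3, 6] / [9]
Final shape: (3, 3, 2, 1).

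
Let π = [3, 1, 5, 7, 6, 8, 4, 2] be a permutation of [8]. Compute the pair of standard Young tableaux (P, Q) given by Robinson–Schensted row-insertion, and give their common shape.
P = [1, 2, 6, 8] / [3, 4] / [5] / [7];  Q = [1, 3, 4, 6] / [2, 5] / [7] / [8];  common shape = (4, 2, 1, 1)

Row-insert the values π_1, π_2, … into P one at a time, bumping the leftmost entry strictly greater than the inserted value down to the next row. The recording tableau Q records, in position (i, j), the step at which that cell was added to P.
  Insert 3 (step 1): P = [3];  Q = [1]
  Insert 1 (step 2): P = [1] / [3];  Q = [1] / [2]
  Insert 5 (step 3): P = [1, 5] / [3];  Q = [1, 3] / [2]
  Insert 7 (step 4): P = [1, 5, 7] / [3];  Q = [1, 3, 4] / [2]
  Insert 6 (step 5): P = [1, 5, 6] / [3, 7];  Q = [1, 3, 4] / [2, 5]
  Insert 8 (step 6): P = [1, 5, 6, 8] / [3, 7];  Q = [1, 3, 4, 6] / [2, 5]
  Insert 4 (step 7): P = [1, 4, 6, 8] / [3, 5] / [7];  Q = [1, 3, 4, 6] / [2, 5] / [7]
  Insert 2 (step 8): P = [1, 2, 6, 8] / [3, 4] / [5] / [7];  Q = [1, 3, 4, 6] / [2, 5] / [7] / [8]
Final shape: (4, 2, 1, 1).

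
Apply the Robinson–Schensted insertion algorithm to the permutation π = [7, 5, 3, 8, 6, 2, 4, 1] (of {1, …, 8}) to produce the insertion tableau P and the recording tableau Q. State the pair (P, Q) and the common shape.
P = [1, 4] / [2, 6] / [3, 8] / [5] / [7];  Q = [1, 4] / [2, 5] / [3, 7] / [6] / [8];  common shape = (2, 2, 2, 1, 1)

Row-insert the values π_1, π_2, … into P one at a time, bumping the leftmost entry strictly greater than the inserted value down to the next row. The recording tableau Q records, in position (i, j), the step at which that cell was added to P.
  Insert 7 (step 1): P = [7];  Q = [1]
  Insert 5 (step 2): P = [5] / [7];  Q = [1] / [2]
  Insert 3 (step 3): P = [3] / [5] / [7];  Q = [1] / [2] / [3]
  Insert 8 (step 4): P = [3, 8] / [5] / [7];  Q = [1, 4] / [2] / [3]
  Insert 6 (step 5): P = [3, 6] / [5, 8] / [7];  Q = [1, 4] / [2, 5] / [3]
  Insert 2 (step 6): P = [2, 6] / [3, 8] / [5] / [7];  Q = [1, 4] / [2, 5] / [3] / [6]
  Insert 4 (step 7): P = [2, 4] / [3, 6] / [5, 8] / [7];  Q = [1, 4] / [2, 5] / [3, 7] / [6]
  Insert 1 (step 8): P = [1, 4] / [2, 6] / [3, 8] / [5] / [7];  Q = [1, 4] / [2, 5] / [3, 7] / [6] / [8]
Final shape: (2, 2, 2, 1, 1).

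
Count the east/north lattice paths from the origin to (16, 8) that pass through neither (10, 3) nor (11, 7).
Number of paths = 420975

Inclusion–exclusion. Total paths: C(24, 16) = 735471. Through P₁: C(13, 10)·C(11, 6) = 132132. Through P₂: C(18, 11)·C(6, 5) = 190944. Since P₁ is strictly southwest of P₂, a monotone path through both must visit P₁ then P₂; paths through both = C(13, 10)·C(5, 1)·C(6, 5) = 8580. Avoid both = 735471 − 132132 − 190944 + 8580 = 420975.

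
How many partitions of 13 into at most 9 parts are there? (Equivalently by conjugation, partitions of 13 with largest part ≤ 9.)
p(13, parts ≤ 9) = 94

Partitions of 13 with all parts ≤ 9: 9+4, 9+3+1, 9+2+2, 9+2+1+1, 9+1+1+1+1, 8+5, 8+4+1, 8+3+2, 8+3+1+1, 8+2+2+1, 8+2+1+1+1, 8+1+1+1+1+1, 7+6, 7+5+1, 7+4+2, 7+4+1+1, 7+3+3, 7+3+2+1, 7+3+1+1+1, 7+2+2+2, 7+2+2+1+1, 7+2+1+1+1+1, 7+1+1+1+1+1+1, 6+6+1, 6+5+2, 6+5+1+1, 6+4+3, 6+4+2+1, 6+4+1+1+1, 6+3+3+1, … (94 total). Count = 94.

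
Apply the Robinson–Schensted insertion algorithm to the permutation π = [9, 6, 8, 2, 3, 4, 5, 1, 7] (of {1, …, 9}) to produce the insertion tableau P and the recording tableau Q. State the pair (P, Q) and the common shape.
P = [1, 3, 4, 5, 7] / [2, 8] / [6] / [9];  Q = [1, 3, 6, 7, 9] / [2, 5] / [4] / [8];  common shape = (5, 2, 1, 1)

Row-insert the values π_1, π_2, … into P one at a time, bumping the leftmost entry strictly greater than the inserted value down to the next row. The recording tableau Q records, in position (i, j), the step at which that cell was added to P.
  Insert 9 (step 1): P = [9];  Q = [1]
  Insert 6 (step 2): P = [6] / [9];  Q = [1] / [2]
  Insert 8 (step 3): P = [6, 8] / [9];  Q = [1, 3] / [2]
  Insert 2 (step 4): P = [2, 8] / [6] / [9];  Q = [1, 3] / [2] / [4]
  Insert 3 (step 5): P = [2, 3] / [6, 8] / [9];  Q = [1, 3] / [2, 5] / [4]
  Insert 4 (step 6): P = [2, 3, 4] / [6, 8] / [9];  Q = [1, 3, 6] / [2, 5] / [4]
  Insert 5 (step 7): P = [2, 3, 4, 5] / [6, 8] / [9];  Q = [1, 3, 6, 7] / [2, 5] / [4]
  Insert 1 (step 8): P = [1, 3, 4, 5] / [2, 8] / [6] / [9];  Q = [1, 3, 6, 7] / [2, 5] / [4] / [8]
  Insert 7 (step 9): P = [1, 3, 4, 5, 7] / [2, 8] / [6] / [9];  Q = [1, 3, 6, 7, 9] / [2, 5] / [4] / [8]
Final shape: (5, 2, 1, 1).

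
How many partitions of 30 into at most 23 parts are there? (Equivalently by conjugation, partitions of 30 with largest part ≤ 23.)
p(30, parts ≤ 23) = 5574

Use the recurrence p(n, m) = p(n, m−1) + p(n−m, m): either the largest part is < m (count p(n, m−1)) or the largest part is exactly m (remove one copy of m, count p(n−m, m)). With p(0, ·) = 1 this gives p(30, parts ≤ 23) = 5574. (By conjugating Young diagrams, this also counts partitions of 30 into at most 23 parts.)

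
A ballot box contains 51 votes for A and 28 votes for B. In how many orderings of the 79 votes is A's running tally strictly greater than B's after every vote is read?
Strict-lead orderings = 550747595005452574444

Total orderings of the 79 votes with 51 for A: C(79, 51) = 1891698261105684929612. By the Bertrand ballot formula (Cycle Lemma / reflection principle), the number of orderings in which A is strictly ahead of B throughout is (p − q)/(p + q) · C(p + q, p) = (51 − 28)/(51 + 28) · 1891698261105684929612 = 550747595005452574444.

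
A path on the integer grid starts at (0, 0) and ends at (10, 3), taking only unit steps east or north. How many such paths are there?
Number of paths = 286

A monotone lattice path from (0, 0) to (10, 3) consists of 10 east steps and 3 north steps in some order, so it is determined by which 10 of the 13 steps are east. The count is C(13, 10) = 286.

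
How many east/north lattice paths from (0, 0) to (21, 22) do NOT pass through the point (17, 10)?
Number of paths = 1036695443160

Total paths from (0, 0) to (21, 22): C(43, 21) = 1052049481860. Paths through (17, 10): (paths (0, 0) → (17, 10)) × (paths (17, 10) → (21, 22)) = C(27, 17) · C(16, 4) = 8436285 · 1820 = 15354038700. Avoidance count = 1052049481860 − 15354038700 = 1036695443160.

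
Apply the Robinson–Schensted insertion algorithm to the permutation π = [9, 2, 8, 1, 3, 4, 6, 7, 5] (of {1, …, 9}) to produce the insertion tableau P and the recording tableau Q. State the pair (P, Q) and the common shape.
P = [1, 3, 4, 5, 7] / [2, 6] / [8] / [9];  Q = [1, 3, 6, 7, 8] / [2, 5] / [4] / [9];  common shape = (5, 2, 1, 1)

Row-insert the values π_1, π_2, … into P one at a time, bumping the leftmost entry strictly greater than the inserted value down to the next row. The recording tableau Q records, in position (i, j), the step at which that cell was added to P.
  Insert 9 (step 1): P = [9];  Q = [1]
  Insert 2 (step 2): P = [2] / [9];  Q = [1] / [2]
  Insert 8 (step 3): P = [2, 8] / [9];  Q = [1, 3] / [2]
  Insert 1 (step 4): P = [1, 8] / [2] / [9];  Q = [1, 3] / [2] / [4]
  Insert 3 (step 5): P = [1, 3] / [2, 8] / [9];  Q = [1, 3] / [2, 5] / [4]
  Insert 4 (step 6): P = [1, 3, 4] / [2, 8] / [9];  Q = [1, 3, 6] / [2, 5] / [4]
  Insert 6 (step 7): P = [1, 3, 4, 6] / [2, 8] / [9];  Q = [1, 3, 6, 7] / [2, 5] / [4]
  Insert 7 (step 8): P = [1, 3, 4, 6, 7] / [2, 8] / [9];  Q = [1, 3, 6, 7, 8] / [2, 5] / [4]
  Insert 5 (step 9): P = [1, 3, 4, 5, 7] / [2, 6] / [8] / [9];  Q = [1, 3, 6, 7, 8] / [2, 5] / [4] / [9]
Final shape: (5, 2, 1, 1).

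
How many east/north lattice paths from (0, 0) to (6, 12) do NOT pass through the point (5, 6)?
Number of paths = 15330

Total paths from (0, 0) to (6, 12): C(18, 6) = 18564. Paths through (5, 6): (paths (0, 0) → (5, 6)) × (paths (5, 6) → (6, 12)) = C(11, 5) · C(7, 1) = 462 · 7 = 3234. Avoidance count = 18564 − 3234 = 15330.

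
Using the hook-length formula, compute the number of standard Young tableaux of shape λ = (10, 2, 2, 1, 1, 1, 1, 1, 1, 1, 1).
# SYT of shape (10, 2, 2, 1, 1, 1, 1, 1, 1, 1, 1) = 14284998

Hook-length formula: f^λ = n! / Π hook(c), product over all cells c of the Young diagram. For λ = (10, 2, 2, 1, 1, 1, 1, 1, 1, 1, 1), n = 22 boxes. Hook lengths by row (left-to-right, top-to-bottom): [20, 11, 8, 7, 6, 5, 4, 3, 2, 1]; [11, 2]; [10, 1]; [8]; [7]; [6]; [5]; [4]; [3]; [2]; [1]. Product of hooks = 78683996160000. So f^λ = 22! / 78683996160000 = 1124000727777607680000 / 78683996160000 = 14284998.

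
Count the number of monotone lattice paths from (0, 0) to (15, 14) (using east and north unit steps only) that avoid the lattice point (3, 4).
Number of paths = 54926150

Total paths from (0, 0) to (15, 14): C(29, 15) = 77558760. Paths through (3, 4): (paths (0, 0) → (3, 4)) × (paths (3, 4) → (15, 14)) = C(7, 3) · C(22, 12) = 35 · 646646 = 22632610. Avoidance count = 77558760 − 22632610 = 54926150.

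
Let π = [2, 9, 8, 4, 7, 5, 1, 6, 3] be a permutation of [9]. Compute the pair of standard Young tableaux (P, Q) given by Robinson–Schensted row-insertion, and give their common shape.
P = [1, 3, 5, 6] / [2, 4] / [7] / [8] / [9];  Q = [1, 2, 5, 8] / [3, 9] / [4] / [6] / [7];  common shape = (4, 2, 1, 1, 1)

Row-insert the values π_1, π_2, … into P one at a time, bumping the leftmost entry strictly greater than the inserted value down to the next row. The recording tableau Q records, in position (i, j), the step at which that cell was added to P.
  Insert 2 (step 1): P = [2];  Q = [1]
  Insert 9 (step 2): P = [2, 9];  Q = [1, 2]
  Insert 8 (step 3): P = [2, 8] / [9];  Q = [1, 2] / [3]
  Insert 4 (step 4): P = [2, 4] / [8] / [9];  Q = [1, 2] / [3] / [4]
  Insert 7 (step 5): P = [2, 4, 7] / [8] / [9];  Q = [1, 2, 5] / [3] / [4]
  Insert 5 (step 6): P = [2, 4, 5] / [7] / [8] / [9];  Q = [1, 2, 5] / [3] / [4] / [6]
  Insert 1 (step 7): P = [1, 4, 5] / [2] / [7] / [8] / [9];  Q = [1, 2, 5] / [3] / [4] / [6] / [7]
  Insert 6 (step 8): P = [1, 4, 5, 6] / [2] / [7] / [8] / [9];  Q = [1, 2, 5, 8] / [3] / [4] / [6] / [7]
  Insert 3 (step 9): P = [1, 3, 5, 6] / [2, 4] / [7] / [8] / [9];  Q = [1, 2, 5, 8] / [3, 9] / [4] / [6] / [7]
Final shape: (4, 2, 1, 1, 1).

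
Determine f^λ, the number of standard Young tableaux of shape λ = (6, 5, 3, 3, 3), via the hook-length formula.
# SYT of shape (6, 5, 3, 3, 3) = 48498450

Hook-length formula: f^λ = n! / Π hook(c), product over all cells c of the Young diagram. For λ = (6, 5, 3, 3, 3), n = 20 boxes. Hook lengths by row (left-to-right, top-to-bottom): [10, 9, 8, 4, 3, 1]; [8, 7, 6, 2, 1]; [5, 4, 3]; [4, 3, 2]; [3, 2, 1]. Product of hooks = 50164531200. So f^λ = 20! / 50164531200 = 2432902008176640000 / 50164531200 = 48498450.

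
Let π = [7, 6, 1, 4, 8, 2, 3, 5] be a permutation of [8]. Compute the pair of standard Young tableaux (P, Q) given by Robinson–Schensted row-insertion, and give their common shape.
P = [1, 2, 3, 5] / [4, 8] / [6] / [7];  Q = [1, 4, 5, 8] / [2, 7] / [3] / [6];  common shape = (4, 2, 1, 1)

Row-insert the values π_1, π_2, … into P one at a time, bumping the leftmost entry strictly greater than the inserted value down to the next row. The recording tableau Q records, in position (i, j), the step at which that cell was added to P.
  Insert 7 (step 1): P = [7];  Q = [1]
  Insert 6 (step 2): P = [6] / [7];  Q = [1] / [2]
  Insert 1 (step 3): P = [1] / [6] / [7];  Q = [1] / [2] / [3]
  Insert 4 (step 4): P = [1, 4] / [6] / [7];  Q = [1, 4] / [2] / [3]
  Insert 8 (step 5): P = [1, 4, 8] / [6] / [7];  Q = [1, 4, 5] / [2] / [3]
  Insert 2 (step 6): P = [1, 2, 8] / [4] / [6] / [7];  Q = [1, 4, 5] / [2] / [3] / [6]
  Insert 3 (step 7): P = [1, 2, 3] / [4, 8] / [6] / [7];  Q = [1, 4, 5] / [2, 7] / [3] / [6]
  Insert 5 (step 8): P = [1, 2, 3, 5] / [4, 8] / [6] / [7];  Q = [1, 4, 5, 8] / [2, 7] / [3] / [6]
Final shape: (4, 2, 1, 1).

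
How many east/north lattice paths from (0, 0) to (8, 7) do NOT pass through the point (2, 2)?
Number of paths = 3663

Total paths from (0, 0) to (8, 7): C(15, 8) = 6435. Paths through (2, 2): (paths (0, 0) → (2, 2)) × (paths (2, 2) → (8, 7)) = C(4, 2) · C(11, 6) = 6 · 462 = 2772. Avoidance count = 6435 − 2772 = 3663.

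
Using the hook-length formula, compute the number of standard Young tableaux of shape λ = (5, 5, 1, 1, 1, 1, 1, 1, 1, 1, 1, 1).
# SYT of shape (5, 5, 1, 1, 1, 1, 1, 1, 1, 1, 1, 1) = 969969

Hook-length formula: f^λ = n! / Π hook(c), product over all cells c of the Young diagram. For λ = (5, 5, 1, 1, 1, 1, 1, 1, 1, 1, 1, 1), n = 20 boxes. Hook lengths by row (left-to-right, top-to-bottom): [16, 5, 4, 3, 2]; [15, 4, 3, 2, 1]; [10]; [9]; [8]; [7]; [6]; [5]; [4]; [3]; [2]; [1]. Product of hooks = 2508226560000. So f^λ = 20! / 2508226560000 = 2432902008176640000 / 2508226560000 = 969969.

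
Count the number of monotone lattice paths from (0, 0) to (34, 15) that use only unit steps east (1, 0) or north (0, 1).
Number of paths = 1575580702584

A monotone lattice path from (0, 0) to (34, 15) consists of 34 east steps and 15 north steps in some order, so it is determined by which 34 of the 49 steps are east. The count is C(49, 34) = 1575580702584.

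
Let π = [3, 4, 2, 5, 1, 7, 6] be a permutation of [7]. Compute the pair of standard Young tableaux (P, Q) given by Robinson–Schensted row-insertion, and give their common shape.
P = [1, 4, 5, 6] / [2, 7] / [3];  Q = [1, 2, 4, 6] / [3, 7] / [5];  common shape = (4, 2, 1)

Row-insert the values π_1, π_2, … into P one at a time, bumping the leftmost entry strictly greater than the inserted value down to the next row. The recording tableau Q records, in position (i, j), the step at which that cell was added to P.
  Insert 3 (step 1): P = [3];  Q = [1]
  Insert 4 (step 2): P = [3, 4];  Q = [1, 2]
  Insert 2 (step 3): P = [2, 4] / [3];  Q = [1, 2] / [3]
  Insert 5 (step 4): P = [2, 4, 5] / [3];  Q = [1, 2, 4] / [3]
  Insert 1 (step 5): P = [1, 4, 5] / [2] / [3];  Q = [1, 2, 4] / [3] / [5]
  Insert 7 (step 6): P = [1, 4, 5, 7] / [2] / [3];  Q = [1, 2, 4, 6] / [3] / [5]
  Insert 6 (step 7): P = [1, 4, 5, 6] / [2, 7] / [3];  Q = [1, 2, 4, 6] / [3, 7] / [5]
Final shape: (4, 2, 1).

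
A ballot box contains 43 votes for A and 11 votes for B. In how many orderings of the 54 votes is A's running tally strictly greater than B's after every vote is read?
Strict-lead orderings = 56724653440

Total orderings of the 54 votes with 43 for A: C(54, 43) = 95722852680. By the Bertrand ballot formula (Cycle Lemma / reflection principle), the number of orderings in which A is strictly ahead of B throughout is (p − q)/(p + q) · C(p + q, p) = (43 − 11)/(43 + 11) · 95722852680 = 56724653440.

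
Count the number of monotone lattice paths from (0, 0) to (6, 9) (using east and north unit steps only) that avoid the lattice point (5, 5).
Number of paths = 3745

Total paths from (0, 0) to (6, 9): C(15, 6) = 5005. Paths through (5, 5): (paths (0, 0) → (5, 5)) × (paths (5, 5) → (6, 9)) = C(10, 5) · C(5, 1) = 252 · 5 = 1260. Avoidance count = 5005 − 1260 = 3745.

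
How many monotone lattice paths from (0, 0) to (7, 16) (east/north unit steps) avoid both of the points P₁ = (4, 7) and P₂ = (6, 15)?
Number of paths = 93729

Inclusion–exclusion. Total paths: C(23, 7) = 245157. Through P₁: C(11, 4)·C(12, 3) = 72600. Through P₂: C(21, 6)·C(2, 1) = 108528. Since P₁ is strictly southwest of P₂, a monotone path through both must visit P₁ then P₂; paths through both = C(11, 4)·C(10, 2)·C(2, 1) = 29700. Avoid both = 245157 − 72600 − 108528 + 29700 = 93729.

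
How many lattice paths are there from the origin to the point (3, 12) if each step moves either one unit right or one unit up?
Number of paths = 455

A monotone lattice path from (0, 0) to (3, 12) consists of 3 east steps and 12 north steps in some order, so it is determined by which 3 of the 15 steps are east. The count is C(15, 3) = 455.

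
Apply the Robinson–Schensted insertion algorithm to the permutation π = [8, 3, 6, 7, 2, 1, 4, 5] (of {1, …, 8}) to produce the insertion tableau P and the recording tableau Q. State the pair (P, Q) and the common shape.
P = [1, 4, 5] / [2, 6, 7] / [3] / [8];  Q = [1, 3, 4] / [2, 7, 8] / [5] / [6];  common shape = (3, 3, 1, 1)

Row-insert the values π_1, π_2, … into P one at a time, bumping the leftmost entry strictly greater than the inserted value down to the next row. The recording tableau Q records, in position (i, j), the step at which that cell was added to P.
  Insert 8 (step 1): P = [8];  Q = [1]
  Insert 3 (step 2): P = [3] / [8];  Q = [1] / [2]
  Insert 6 (step 3): P = [3, 6] / [8];  Q = [1, 3] / [2]
  Insert 7 (step 4): P = [3, 6, 7] / [8];  Q = [1, 3, 4] / [2]
  Insert 2 (step 5): P = [2, 6, 7] / [3] / [8];  Q = [1, 3, 4] / [2] / [5]
  Insert 1 (step 6): P = [1, 6, 7] / [2] / [3] / [8];  Q = [1, 3, 4] / [2] / [5] / [6]
  Insert 4 (step 7): P = [1, 4, 7] / [2, 6] / [3] / [8];  Q = [1, 3, 4] / [2, 7] / [5] / [6]
  Insert 5 (step 8): P = [1, 4, 5] / [2, 6, 7] / [3] / [8];  Q = [1, 3, 4] / [2, 7, 8] / [5] / [6]
Final shape: (3, 3, 1, 1).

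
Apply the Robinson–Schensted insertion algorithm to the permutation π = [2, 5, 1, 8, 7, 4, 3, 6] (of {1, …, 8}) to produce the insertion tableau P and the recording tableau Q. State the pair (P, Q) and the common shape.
P = [1, 3, 6] / [2, 4, 7] / [5] / [8];  Q = [1, 2, 4] / [3, 5, 8] / [6] / [7];  common shape = (3, 3, 1, 1)

Row-insert the values π_1, π_2, … into P one at a time, bumping the leftmost entry strictly greater than the inserted value down to the next row. The recording tableau Q records, in position (i, j), the step at which that cell was added to P.
  Insert 2 (step 1): P = [2];  Q = [1]
  Insert 5 (step 2): P = [2, 5];  Q = [1, 2]
  Insert 1 (step 3): P = [1, 5] / [2];  Q = [1, 2] / [3]
  Insert 8 (step 4): P = [1, 5, 8] / [2];  Q = [1, 2, 4] / [3]
  Insert 7 (step 5): P = [1, 5, 7] / [2, 8];  Q = [1, 2, 4] / [3, 5]
  Insert 4 (step 6): P = [1, 4, 7] / [2, 5] / [8];  Q = [1, 2, 4] / [3, 5] / [6]
  Insert 3 (step 7): P = [1, 3, 7] / [2, 4] / [5] / [8];  Q = [1, 2, 4] / [3, 5] / [6] / [7]
  Insert 6 (step 8): P = [1, 3, 6] / [2, 4, 7] / [5] / [8];  Q = [1, 2, 4] / [3, 5, 8] / [6] / [7]
Final shape: (3, 3, 1, 1).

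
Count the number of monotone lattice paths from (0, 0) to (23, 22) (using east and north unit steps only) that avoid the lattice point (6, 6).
Number of paths = 3038589290160

Total paths from (0, 0) to (23, 22): C(45, 23) = 4116715363800. Paths through (6, 6): (paths (0, 0) → (6, 6)) × (paths (6, 6) → (23, 22)) = C(12, 6) · C(33, 17) = 924 · 1166803110 = 1078126073640. Avoidance count = 4116715363800 − 1078126073640 = 3038589290160.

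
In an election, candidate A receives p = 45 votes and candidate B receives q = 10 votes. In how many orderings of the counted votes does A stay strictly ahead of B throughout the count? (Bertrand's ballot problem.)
Strict-lead orderings = 18612776910

Total orderings of the 55 votes with 45 for A: C(55, 45) = 29248649430. By the Bertrand ballot formula (Cycle Lemma / reflection principle), the number of orderings in which A is strictly ahead of B throughout is (p − q)/(p + q) · C(p + q, p) = (45 − 10)/(45 + 10) · 29248649430 = 18612776910.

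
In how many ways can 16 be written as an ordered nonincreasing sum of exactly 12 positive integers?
p(16, 12 parts) = 5

Partitions of n into exactly k parts ↔ partitions of n − k into at most k parts (subtract 1 from each part). For n = 16, k = 12, the partitions are: 5+1+1+1+1+1+1+1+1+1+1+1, 4+2+1+1+1+1+1+1+1+1+1+1, 3+3+1+1+1+1+1+1+1+1+1+1, 3+2+2+1+1+1+1+1+1+1+1+1, 2+2+2+2+1+1+1+1+1+1+1+1. Count = 5.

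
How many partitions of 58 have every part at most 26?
p(58, parts ≤ 26) = 679758

Use the recurrence p(n, m) = p(n, m−1) + p(n−m, m): either the largest part is < m (count p(n, m−1)) or the largest part is exactly m (remove one copy of m, count p(n−m, m)). With p(0, ·) = 1 this gives p(58, parts ≤ 26) = 679758. (By conjugating Young diagrams, this also counts partitions of 58 into at most 26 parts.)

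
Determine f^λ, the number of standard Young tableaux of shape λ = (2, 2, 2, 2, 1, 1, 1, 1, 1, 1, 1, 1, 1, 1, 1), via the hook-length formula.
# SYT of shape (2, 2, 2, 2, 1, 1, 1, 1, 1, 1, 1, 1, 1, 1, 1) = 2907

Hook-length formula: f^λ = n! / Π hook(c), product over all cells c of the Young diagram. For λ = (2, 2, 2, 2, 1, 1, 1, 1, 1, 1, 1, 1, 1, 1, 1), n = 19 boxes. Hook lengths by row (left-to-right, top-to-bottom): [16, 4]; [15, 3]; [14, 2]; [13, 1]; [11]; [10]; [9]; [8]; [7]; [6]; [5]; [4]; [3]; [2]; [1]. Product of hooks = 41845579776000. So f^λ = 19! / 41845579776000 = 121645100408832000 / 41845579776000 = 2907.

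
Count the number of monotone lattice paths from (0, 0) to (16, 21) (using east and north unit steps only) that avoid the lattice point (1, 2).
Number of paths = 7307872110

Total paths from (0, 0) to (16, 21): C(37, 16) = 12875774670. Paths through (1, 2): (paths (0, 0) → (1, 2)) × (paths (1, 2) → (16, 21)) = C(3, 1) · C(34, 15) = 3 · 1855967520 = 5567902560. Avoidance count = 12875774670 − 5567902560 = 7307872110.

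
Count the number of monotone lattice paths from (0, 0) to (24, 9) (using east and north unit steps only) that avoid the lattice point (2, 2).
Number of paths = 29202420

Total paths from (0, 0) to (24, 9): C(33, 24) = 38567100. Paths through (2, 2): (paths (0, 0) → (2, 2)) × (paths (2, 2) → (24, 9)) = C(4, 2) · C(29, 22) = 6 · 1560780 = 9364680. Avoidance count = 38567100 − 9364680 = 29202420.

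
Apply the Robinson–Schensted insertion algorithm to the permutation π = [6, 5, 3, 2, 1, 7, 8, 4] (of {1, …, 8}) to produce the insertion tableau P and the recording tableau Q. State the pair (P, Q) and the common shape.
P = [1, 4, 8] / [2, 7] / [3] / [5] / [6];  Q = [1, 6, 7] / [2, 8] / [3] / [4] / [5];  common shape = (3, 2, 1, 1, 1)

Row-insert the values π_1, π_2, … into P one at a time, bumping the leftmost entry strictly greater than the inserted value down to the next row. The recording tableau Q records, in position (i, j), the step at which that cell was added to P.
  Insert 6 (step 1): P = [6];  Q = [1]
  Insert 5 (step 2): P = [5] / [6];  Q = [1] / [2]
  Insert 3 (step 3): P = [3] / [5] / [6];  Q = [1] / [2] / [3]
  Insert 2 (step 4): P = [2] / [3] / [5] / [6];  Q = [1] / [2] / [3] / [4]
  Insert 1 (step 5): P = [1] / [2] / [3] / [5] / [6];  Q = [1] / [2] / [3] / [4] / [5]
  Insert 7 (step 6): P = [1, 7] / [2] / [3] / [5] / [6];  Q = [1, 6] / [2] / [3] / [4] / [5]
  Insert 8 (step 7): P = [1, 7, 8] / [2] / [3] / [5] / [6];  Q = [1, 6, 7] / [2] / [3] / [4] / [5]
  Insert 4 (step 8): P = [1, 4, 8] / [2, 7] / [3] / [5] / [6];  Q = [1, 6, 7] / [2, 8] / [3] / [4] / [5]
Final shape: (3, 2, 1, 1, 1).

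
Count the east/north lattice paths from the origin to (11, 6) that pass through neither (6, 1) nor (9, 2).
Number of paths = 10207

Inclusion–exclusion. Total paths: C(17, 11) = 12376. Through P₁: C(7, 6)·C(10, 5) = 1764. Through P₂: C(11, 9)·C(6, 2) = 825. Since P₁ is strictly southwest of P₂, a monotone path through both must visit P₁ then P₂; paths through both = C(7, 6)·C(4, 3)·C(6, 2) = 420. Avoid both = 12376 − 1764 − 825 + 420 = 10207.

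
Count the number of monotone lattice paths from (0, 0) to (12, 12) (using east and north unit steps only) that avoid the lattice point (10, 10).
Number of paths = 1595620

Total paths from (0, 0) to (12, 12): C(24, 12) = 2704156. Paths through (10, 10): (paths (0, 0) → (10, 10)) × (paths (10, 10) → (12, 12)) = C(20, 10) · C(4, 2) = 184756 · 6 = 1108536. Avoidance count = 2704156 − 1108536 = 1595620.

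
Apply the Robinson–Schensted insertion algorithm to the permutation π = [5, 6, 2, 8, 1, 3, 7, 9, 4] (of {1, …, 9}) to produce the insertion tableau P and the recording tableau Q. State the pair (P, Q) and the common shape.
P = [1, 3, 4, 9] / [2, 6, 7] / [5, 8];  Q = [1, 2, 4, 8] / [3, 6, 7] / [5, 9];  common shape = (4, 3, 2)

Row-insert the values π_1, π_2, … into P one at a time, bumping the leftmost entry strictly greater than the inserted value down to the next row. The recording tableau Q records, in position (i, j), the step at which that cell was added to P.
  Insert 5 (step 1): P = [5];  Q = [1]
  Insert 6 (step 2): P = [5, 6];  Q = [1, 2]
  Insert 2 (step 3): P = [2, 6] / [5];  Q = [1, 2] / [3]
  Insert 8 (step 4): P = [2, 6, 8] / [5];  Q = [1, 2, 4] / [3]
  Insert 1 (step 5): P = [1, 6, 8] / [2] / [5];  Q = [1, 2, 4] / [3] / [5]
  Insert 3 (step 6): P = [1, 3, 8] / [2, 6] / [5];  Q = [1, 2, 4] / [3, 6] / [5]
  Insert 7 (step 7): P = [1, 3, 7] / [2, 6, 8] / [5];  Q = [1, 2, 4] / [3, 6, 7] / [5]
  Insert 9 (step 8): P = [1, 3, 7, 9] / [2, 6, 8] / [5];  Q = [1, 2, 4, 8] / [3, 6, 7] / [5]
  Insert 4 (step 9): P = [1, 3, 4, 9] / [2, 6, 7] / [5, 8];  Q = [1, 2, 4, 8] / [3, 6, 7] / [5, 9]
Final shape: (4, 3, 2).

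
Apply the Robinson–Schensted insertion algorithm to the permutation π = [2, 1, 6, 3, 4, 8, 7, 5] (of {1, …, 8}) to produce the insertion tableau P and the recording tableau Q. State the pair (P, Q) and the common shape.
P = [1, 3, 4, 5] / [2, 6, 7] / [8];  Q = [1, 3, 5, 6] / [2, 4, 7] / [8];  common shape = (4, 3, 1)

Row-insert the values π_1, π_2, … into P one at a time, bumping the leftmost entry strictly greater than the inserted value down to the next row. The recording tableau Q records, in position (i, j), the step at which that cell was added to P.
  Insert 2 (step 1): P = [2];  Q = [1]
  Insert 1 (step 2): P = [1] / [2];  Q = [1] / [2]
  Insert 6 (step 3): P = [1, 6] / [2];  Q = [1, 3] / [2]
  Insert 3 (step 4): P = [1, 3] / [2, 6];  Q = [1, 3] / [2, 4]
  Insert 4 (step 5): P = [1, 3, 4] / [2, 6];  Q = [1, 3, 5] / [2, 4]
  Insert 8 (step 6): P = [1, 3, 4, 8] / [2, 6];  Q = [1, 3, 5, 6] / [2, 4]
  Insert 7 (step 7): P = [1, 3, 4, 7] / [2, 6, 8];  Q = [1, 3, 5, 6] / [2, 4, 7]
  Insert 5 (step 8): P = [1, 3, 4, 5] / [2, 6, 7] / [8];  Q = [1, 3, 5, 6] / [2, 4, 7] / [8]
Final shape: (4, 3, 1).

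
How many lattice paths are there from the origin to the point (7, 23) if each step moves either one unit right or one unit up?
Number of paths = 2035800

A monotone lattice path from (0, 0) to (7, 23) consists of 7 east steps and 23 north steps in some order, so it is determined by which 7 of the 30 steps are east. The count is C(30, 7) = 2035800.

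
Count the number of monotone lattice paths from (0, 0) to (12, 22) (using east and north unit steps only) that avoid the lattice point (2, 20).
Number of paths = 548338794

Total paths from (0, 0) to (12, 22): C(34, 12) = 548354040. Paths through (2, 20): (paths (0, 0) → (2, 20)) × (paths (2, 20) → (12, 22)) = C(22, 2) · C(12, 10) = 231 · 66 = 15246. Avoidance count = 548354040 − 15246 = 548338794.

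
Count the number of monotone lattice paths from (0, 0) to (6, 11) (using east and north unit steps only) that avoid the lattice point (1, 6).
Number of paths = 10612

Total paths from (0, 0) to (6, 11): C(17, 6) = 12376. Paths through (1, 6): (paths (0, 0) → (1, 6)) × (paths (1, 6) → (6, 11)) = C(7, 1) · C(10, 5) = 7 · 252 = 1764. Avoidance count = 12376 − 1764 = 10612.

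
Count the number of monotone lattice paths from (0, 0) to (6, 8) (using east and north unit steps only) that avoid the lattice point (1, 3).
Number of paths = 1995

Total paths from (0, 0) to (6, 8): C(14, 6) = 3003. Paths through (1, 3): (paths (0, 0) → (1, 3)) × (paths (1, 3) → (6, 8)) = C(4, 1) · C(10, 5) = 4 · 252 = 1008. Avoidance count = 3003 − 1008 = 1995.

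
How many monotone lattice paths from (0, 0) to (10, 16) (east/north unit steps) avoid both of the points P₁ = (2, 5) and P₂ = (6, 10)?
Number of paths = 2598493

Inclusion–exclusion. Total paths: C(26, 10) = 5311735. Through P₁: C(7, 2)·C(19, 8) = 1587222. Through P₂: C(16, 6)·C(10, 4) = 1681680. Since P₁ is strictly southwest of P₂, a monotone path through both must visit P₁ then P₂; paths through both = C(7, 2)·C(9, 4)·C(10, 4) = 555660. Avoid both = 5311735 − 1587222 − 1681680 + 555660 = 2598493.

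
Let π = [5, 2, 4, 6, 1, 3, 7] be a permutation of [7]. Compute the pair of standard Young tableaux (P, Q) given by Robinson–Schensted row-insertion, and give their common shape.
P = [1, 3, 6, 7] / [2, 4] / [5];  Q = [1, 3, 4, 7] / [2, 6] / [5];  common shape = (4, 2, 1)

Row-insert the values π_1, π_2, … into P one at a time, bumping the leftmost entry strictly greater than the inserted value down to the next row. The recording tableau Q records, in position (i, j), the step at which that cell was added to P.
  Insert 5 (step 1): P = [5];  Q = [1]
  Insert 2 (step 2): P = [2] / [5];  Q = [1] / [2]
  Insert 4 (step 3): P = [2, 4] / [5];  Q = [1, 3] / [2]
  Insert 6 (step 4): P = [2, 4, 6] / [5];  Q = [1, 3, 4] / [2]
  Insert 1 (step 5): P = [1, 4, 6] / [2] / [5];  Q = [1, 3, 4] / [2] / [5]
  Insert 3 (step 6): P = [1, 3, 6] / [2, 4] / [5];  Q = [1, 3, 4] / [2, 6] / [5]
  Insert 7 (step 7): P = [1, 3, 6, 7] / [2, 4] / [5];  Q = [1, 3, 4, 7] / [2, 6] / [5]
Final shape: (4, 2, 1).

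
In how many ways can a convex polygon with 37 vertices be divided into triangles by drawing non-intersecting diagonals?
C_35 = 3116285494907301262

These polygon triangulations are counted by the Catalan number C_n = (1/(n + 1)) · C(2n, n). For n = 35: C_35 = (1/36) · C(70, 35) = 112186277816662845432/36 = 3116285494907301262.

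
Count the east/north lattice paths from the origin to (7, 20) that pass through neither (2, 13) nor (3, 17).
Number of paths = 783345

Inclusion–exclusion. Total paths: C(27, 7) = 888030. Through P₁: C(15, 2)·C(12, 5) = 83160. Through P₂: C(20, 3)·C(7, 4) = 39900. Since P₁ is strictly southwest of P₂, a monotone path through both must visit P₁ then P₂; paths through both = C(15, 2)·C(5, 1)·C(7, 4) = 18375. Avoid both = 888030 − 83160 − 39900 + 18375 = 783345.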